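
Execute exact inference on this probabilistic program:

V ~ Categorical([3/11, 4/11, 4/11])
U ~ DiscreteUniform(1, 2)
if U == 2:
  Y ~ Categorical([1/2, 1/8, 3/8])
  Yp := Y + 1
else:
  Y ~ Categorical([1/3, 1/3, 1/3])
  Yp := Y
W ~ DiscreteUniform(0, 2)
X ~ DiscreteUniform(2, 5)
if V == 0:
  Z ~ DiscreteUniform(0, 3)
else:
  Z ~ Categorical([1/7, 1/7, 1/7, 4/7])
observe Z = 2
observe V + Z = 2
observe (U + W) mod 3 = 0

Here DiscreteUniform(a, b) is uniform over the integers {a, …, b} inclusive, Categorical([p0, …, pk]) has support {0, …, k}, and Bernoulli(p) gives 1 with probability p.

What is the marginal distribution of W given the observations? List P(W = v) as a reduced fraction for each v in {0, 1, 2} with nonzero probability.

Enumerate traces; 24 have nonzero weight after conditioning:
  (V=0, U=1, Y=0, W=2, X=2, Z=2) weight 1/1056
  (V=0, U=1, Y=0, W=2, X=3, Z=2) weight 1/1056
  (V=0, U=1, Y=0, W=2, X=4, Z=2) weight 1/1056
  (V=0, U=1, Y=0, W=2, X=5, Z=2) weight 1/1056
  (V=0, U=1, Y=1, W=2, X=2, Z=2) weight 1/1056
  (V=0, U=1, Y=1, W=2, X=3, Z=2) weight 1/1056
  (V=0, U=1, Y=1, W=2, X=4, Z=2) weight 1/1056
  (V=0, U=1, Y=1, W=2, X=5, Z=2) weight 1/1056
  (V=0, U=2, Y=0, W=1, X=2, Z=2) weight 1/704
  … 15 more
Group by W:
  weight(W=1) = 1/88
  weight(W=2) = 1/88
Total weight = 1/88 + 1/88 = 1/44
P(W=1 | obs) = 1/88 / 1/44 = 1/2
P(W=2 | obs) = 1/88 / 1/44 = 1/2

P(W=1) = 1/2, P(W=2) = 1/2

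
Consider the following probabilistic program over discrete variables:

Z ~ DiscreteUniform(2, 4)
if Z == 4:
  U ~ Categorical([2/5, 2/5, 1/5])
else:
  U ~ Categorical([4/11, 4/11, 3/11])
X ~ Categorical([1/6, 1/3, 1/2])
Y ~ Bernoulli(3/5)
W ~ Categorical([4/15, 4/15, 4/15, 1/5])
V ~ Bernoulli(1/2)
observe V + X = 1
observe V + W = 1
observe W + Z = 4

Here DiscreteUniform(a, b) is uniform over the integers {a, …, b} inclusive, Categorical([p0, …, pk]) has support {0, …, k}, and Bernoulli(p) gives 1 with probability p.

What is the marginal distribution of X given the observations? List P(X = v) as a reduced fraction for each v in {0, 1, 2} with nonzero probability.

P(X=0) = 1/3, P(X=1) = 2/3

Enumerate traces; 12 have nonzero weight after conditioning:
  (Z=3, U=0, X=1, Y=0, W=1, V=0) weight 16/7425
  (Z=3, U=0, X=1, Y=1, W=1, V=0) weight 8/2475
  (Z=3, U=1, X=1, Y=0, W=1, V=0) weight 16/7425
  (Z=3, U=1, X=1, Y=1, W=1, V=0) weight 8/2475
  (Z=3, U=2, X=1, Y=0, W=1, V=0) weight 4/2475
  (Z=3, U=2, X=1, Y=1, W=1, V=0) weight 2/825
  (Z=4, U=0, X=0, Y=0, W=0, V=1) weight 4/3375
  (Z=4, U=0, X=0, Y=1, W=0, V=1) weight 2/1125
  … 4 more
Group by X:
  weight(X=0) = 1/135
  weight(X=1) = 2/135
Total weight = 1/135 + 2/135 = 1/45
P(X=0 | obs) = 1/135 / 1/45 = 1/3
P(X=1 | obs) = 2/135 / 1/45 = 2/3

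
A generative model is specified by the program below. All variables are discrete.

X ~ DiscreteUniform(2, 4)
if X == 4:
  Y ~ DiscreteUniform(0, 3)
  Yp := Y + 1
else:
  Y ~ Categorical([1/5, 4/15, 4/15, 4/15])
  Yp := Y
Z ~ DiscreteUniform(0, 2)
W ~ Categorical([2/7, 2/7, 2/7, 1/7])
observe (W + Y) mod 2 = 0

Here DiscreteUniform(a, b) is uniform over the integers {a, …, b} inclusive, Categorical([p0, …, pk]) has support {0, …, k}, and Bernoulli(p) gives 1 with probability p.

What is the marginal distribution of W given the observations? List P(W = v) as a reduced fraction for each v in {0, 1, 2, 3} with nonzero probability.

P(W=0) = 86/313, P(W=1) = 94/313, P(W=2) = 86/313, P(W=3) = 47/313

Enumerate traces; 72 have nonzero weight after conditioning:
  (X=2, Y=0, Z=0, W=0) weight 2/315
  (X=2, Y=0, Z=0, W=2) weight 2/315
  (X=2, Y=0, Z=1, W=0) weight 2/315
  (X=2, Y=0, Z=1, W=2) weight 2/315
  (X=2, Y=0, Z=2, W=0) weight 2/315
  (X=2, Y=0, Z=2, W=2) weight 2/315
  (X=2, Y=1, Z=0, W=1) weight 8/945
  (X=2, Y=1, Z=0, W=3) weight 4/945
  … 64 more
Group by W:
  weight(W=0) = 43/315
  weight(W=1) = 47/315
  weight(W=2) = 43/315
  weight(W=3) = 47/630
Total weight = 43/315 + 47/315 + 43/315 + 47/630 = 313/630
P(W=0 | obs) = 43/315 / 313/630 = 86/313
P(W=1 | obs) = 47/315 / 313/630 = 94/313
P(W=2 | obs) = 43/315 / 313/630 = 86/313
P(W=3 | obs) = 47/630 / 313/630 = 47/313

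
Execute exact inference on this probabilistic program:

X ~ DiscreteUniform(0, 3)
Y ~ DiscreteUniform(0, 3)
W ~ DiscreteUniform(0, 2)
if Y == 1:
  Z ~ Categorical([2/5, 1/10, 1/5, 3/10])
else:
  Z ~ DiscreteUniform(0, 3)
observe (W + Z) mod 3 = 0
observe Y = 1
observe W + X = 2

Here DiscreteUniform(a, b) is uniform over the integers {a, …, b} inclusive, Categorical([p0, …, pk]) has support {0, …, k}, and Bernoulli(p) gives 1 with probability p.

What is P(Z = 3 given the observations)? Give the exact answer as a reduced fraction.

P(Z = 3 | obs) = 3/10

Enumerate traces; 4 have nonzero weight after conditioning:
  (X=0, Y=1, W=2, Z=1) weight 1/480
  (X=1, Y=1, W=1, Z=2) weight 1/240
  (X=2, Y=1, W=0, Z=0) weight 1/120
  (X=2, Y=1, W=0, Z=3) weight 1/160
Group by Z:
  weight(Z=0) = 1/120
  weight(Z=1) = 1/480
  weight(Z=2) = 1/240
  weight(Z=3) = 1/160
Total weight = 1/120 + 1/480 + 1/240 + 1/160 = 1/48
P(Z=0 | obs) = 1/120 / 1/48 = 2/5
P(Z=1 | obs) = 1/480 / 1/48 = 1/10
P(Z=2 | obs) = 1/240 / 1/48 = 1/5
P(Z=3 | obs) = 1/160 / 1/48 = 3/10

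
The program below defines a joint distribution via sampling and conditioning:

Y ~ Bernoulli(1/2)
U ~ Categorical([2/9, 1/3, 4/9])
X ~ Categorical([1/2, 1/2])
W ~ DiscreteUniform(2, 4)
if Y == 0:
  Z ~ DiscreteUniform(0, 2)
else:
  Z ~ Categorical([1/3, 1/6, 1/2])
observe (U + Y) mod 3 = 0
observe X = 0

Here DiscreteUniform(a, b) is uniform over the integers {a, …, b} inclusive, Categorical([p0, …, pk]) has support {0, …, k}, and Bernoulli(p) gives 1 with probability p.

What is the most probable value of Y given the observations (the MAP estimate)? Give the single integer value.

Enumerate traces; 18 have nonzero weight after conditioning:
  (Y=0, U=0, X=0, W=2, Z=0) weight 1/162
  (Y=0, U=0, X=0, W=2, Z=1) weight 1/162
  (Y=0, U=0, X=0, W=2, Z=2) weight 1/162
  (Y=0, U=0, X=0, W=3, Z=0) weight 1/162
  (Y=0, U=0, X=0, W=3, Z=1) weight 1/162
  (Y=0, U=0, X=0, W=3, Z=2) weight 1/162
  (Y=0, U=0, X=0, W=4, Z=0) weight 1/162
  (Y=0, U=0, X=0, W=4, Z=1) weight 1/162
  (Y=1, U=2, X=0, W=2, Z=0) weight 1/81
  … 9 more
Group by Y:
  weight(Y=0) = 1/18
  weight(Y=1) = 1/9
Total weight = 1/18 + 1/9 = 1/6
P(Y=0 | obs) = 1/18 / 1/6 = 1/3
P(Y=1 | obs) = 1/9 / 1/6 = 2/3
argmax = 1

argmax_v P(Y = v | obs) = 1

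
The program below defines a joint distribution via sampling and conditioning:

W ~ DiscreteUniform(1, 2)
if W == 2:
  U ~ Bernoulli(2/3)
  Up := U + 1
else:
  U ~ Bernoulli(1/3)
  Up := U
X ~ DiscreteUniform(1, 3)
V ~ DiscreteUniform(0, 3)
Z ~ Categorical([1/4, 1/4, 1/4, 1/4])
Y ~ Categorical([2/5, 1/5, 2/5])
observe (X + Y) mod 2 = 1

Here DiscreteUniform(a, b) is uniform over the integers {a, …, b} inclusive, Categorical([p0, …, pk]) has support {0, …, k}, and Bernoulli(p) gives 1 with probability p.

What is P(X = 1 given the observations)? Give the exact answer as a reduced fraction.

P(X = 1 | obs) = 4/9

Enumerate traces; 320 have nonzero weight after conditioning:
  (W=1, U=0, X=1, V=0, Z=0, Y=0) weight 1/360
  (W=1, U=0, X=1, V=0, Z=0, Y=2) weight 1/360
  (W=1, U=0, X=1, V=0, Z=1, Y=0) weight 1/360
  (W=1, U=0, X=1, V=0, Z=1, Y=2) weight 1/360
  (W=1, U=0, X=1, V=0, Z=2, Y=0) weight 1/360
  (W=1, U=0, X=1, V=0, Z=2, Y=2) weight 1/360
  (W=1, U=0, X=1, V=0, Z=3, Y=0) weight 1/360
  (W=1, U=0, X=1, V=0, Z=3, Y=2) weight 1/360
  (W=1, U=0, X=2, V=0, Z=0, Y=1) weight 1/720
  (W=1, U=0, X=3, V=0, Z=0, Y=0) weight 1/360
  … 310 more
Group by X:
  weight(X=1) = 4/15
  weight(X=2) = 1/15
  weight(X=3) = 4/15
Total weight = 4/15 + 1/15 + 4/15 = 3/5
P(X=1 | obs) = 4/15 / 3/5 = 4/9
P(X=2 | obs) = 1/15 / 3/5 = 1/9
P(X=3 | obs) = 4/15 / 3/5 = 4/9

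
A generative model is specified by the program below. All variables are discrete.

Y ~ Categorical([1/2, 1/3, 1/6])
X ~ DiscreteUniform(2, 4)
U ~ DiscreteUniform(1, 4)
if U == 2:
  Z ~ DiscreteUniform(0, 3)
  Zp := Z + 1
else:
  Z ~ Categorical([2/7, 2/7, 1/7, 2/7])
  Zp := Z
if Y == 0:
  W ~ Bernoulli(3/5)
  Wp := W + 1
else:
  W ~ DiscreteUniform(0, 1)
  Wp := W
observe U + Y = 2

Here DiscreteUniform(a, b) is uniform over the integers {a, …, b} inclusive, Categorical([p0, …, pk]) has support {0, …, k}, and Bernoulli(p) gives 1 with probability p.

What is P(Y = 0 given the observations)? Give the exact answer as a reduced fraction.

P(Y = 0 | obs) = 3/5

Enumerate traces; 48 have nonzero weight after conditioning:
  (Y=0, X=2, U=2, Z=0, W=0) weight 1/240
  (Y=0, X=2, U=2, Z=0, W=1) weight 1/160
  (Y=0, X=2, U=2, Z=1, W=0) weight 1/240
  (Y=0, X=2, U=2, Z=1, W=1) weight 1/160
  (Y=0, X=2, U=2, Z=2, W=0) weight 1/240
  (Y=0, X=2, U=2, Z=2, W=1) weight 1/160
  (Y=0, X=2, U=2, Z=3, W=0) weight 1/240
  (Y=0, X=2, U=2, Z=3, W=1) weight 1/160
  (Y=1, X=2, U=1, Z=0, W=0) weight 1/252
  … 39 more
Group by Y:
  weight(Y=0) = 1/8
  weight(Y=1) = 1/12
Total weight = 1/8 + 1/12 = 5/24
P(Y=0 | obs) = 1/8 / 5/24 = 3/5
P(Y=1 | obs) = 1/12 / 5/24 = 2/5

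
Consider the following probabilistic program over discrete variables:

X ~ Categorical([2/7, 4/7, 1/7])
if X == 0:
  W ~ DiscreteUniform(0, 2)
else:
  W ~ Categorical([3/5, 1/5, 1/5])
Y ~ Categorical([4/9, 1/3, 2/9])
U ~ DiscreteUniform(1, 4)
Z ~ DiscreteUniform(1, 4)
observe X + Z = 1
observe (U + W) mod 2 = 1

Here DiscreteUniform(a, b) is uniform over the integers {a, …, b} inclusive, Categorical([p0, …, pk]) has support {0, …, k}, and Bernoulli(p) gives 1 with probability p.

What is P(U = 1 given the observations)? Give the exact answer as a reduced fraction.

P(U = 1 | obs) = 1/3

Enumerate traces; 18 have nonzero weight after conditioning:
  (X=0, W=0, Y=0, U=1, Z=1) weight 1/378
  (X=0, W=0, Y=0, U=3, Z=1) weight 1/378
  (X=0, W=0, Y=1, U=1, Z=1) weight 1/504
  (X=0, W=0, Y=1, U=3, Z=1) weight 1/504
  (X=0, W=0, Y=2, U=1, Z=1) weight 1/756
  (X=0, W=0, Y=2, U=3, Z=1) weight 1/756
  (X=0, W=1, Y=0, U=2, Z=1) weight 1/378
  (X=0, W=1, Y=0, U=4, Z=1) weight 1/378
  … 10 more
Group by U:
  weight(U=1) = 1/84
  weight(U=2) = 1/168
  weight(U=3) = 1/84
  weight(U=4) = 1/168
Total weight = 1/84 + 1/168 + 1/84 + 1/168 = 1/28
P(U=1 | obs) = 1/84 / 1/28 = 1/3
P(U=2 | obs) = 1/168 / 1/28 = 1/6
P(U=3 | obs) = 1/84 / 1/28 = 1/3
P(U=4 | obs) = 1/168 / 1/28 = 1/6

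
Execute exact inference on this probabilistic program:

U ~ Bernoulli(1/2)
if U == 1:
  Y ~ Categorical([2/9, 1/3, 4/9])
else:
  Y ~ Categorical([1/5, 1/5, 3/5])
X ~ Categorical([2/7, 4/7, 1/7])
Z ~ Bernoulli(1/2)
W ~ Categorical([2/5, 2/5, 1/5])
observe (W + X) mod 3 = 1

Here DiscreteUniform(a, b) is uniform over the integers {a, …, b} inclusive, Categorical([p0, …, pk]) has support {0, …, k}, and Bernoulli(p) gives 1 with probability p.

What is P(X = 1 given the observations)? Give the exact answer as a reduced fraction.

P(X = 1 | obs) = 8/13

Enumerate traces; 36 have nonzero weight after conditioning:
  (U=0, Y=0, X=0, Z=0, W=1) weight 1/175
  (U=0, Y=0, X=0, Z=1, W=1) weight 1/175
  (U=0, Y=0, X=1, Z=0, W=0) weight 2/175
  (U=0, Y=0, X=1, Z=1, W=0) weight 2/175
  (U=0, Y=0, X=2, Z=0, W=2) weight 1/700
  (U=0, Y=0, X=2, Z=1, W=2) weight 1/700
  (U=0, Y=1, X=0, Z=0, W=1) weight 1/175
  (U=0, Y=1, X=0, Z=1, W=1) weight 1/175
  … 28 more
Group by X:
  weight(X=0) = 4/35
  weight(X=1) = 8/35
  weight(X=2) = 1/35
Total weight = 4/35 + 8/35 + 1/35 = 13/35
P(X=0 | obs) = 4/35 / 13/35 = 4/13
P(X=1 | obs) = 8/35 / 13/35 = 8/13
P(X=2 | obs) = 1/35 / 13/35 = 1/13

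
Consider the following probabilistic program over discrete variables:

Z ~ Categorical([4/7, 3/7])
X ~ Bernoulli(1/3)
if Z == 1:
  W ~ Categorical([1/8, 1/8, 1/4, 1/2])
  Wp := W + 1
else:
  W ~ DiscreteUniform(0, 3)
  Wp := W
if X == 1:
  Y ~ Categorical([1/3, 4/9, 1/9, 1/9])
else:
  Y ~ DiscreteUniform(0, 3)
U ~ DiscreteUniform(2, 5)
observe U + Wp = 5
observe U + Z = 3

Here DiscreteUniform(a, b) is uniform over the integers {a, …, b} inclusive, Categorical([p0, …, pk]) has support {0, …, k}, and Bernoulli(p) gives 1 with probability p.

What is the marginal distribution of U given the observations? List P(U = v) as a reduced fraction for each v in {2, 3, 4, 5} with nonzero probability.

P(U=2) = 3/7, P(U=3) = 4/7

Enumerate traces; 16 have nonzero weight after conditioning:
  (Z=0, X=0, W=2, Y=0, U=3) weight 1/168
  (Z=0, X=0, W=2, Y=1, U=3) weight 1/168
  (Z=0, X=0, W=2, Y=2, U=3) weight 1/168
  (Z=0, X=0, W=2, Y=3, U=3) weight 1/168
  (Z=0, X=1, W=2, Y=0, U=3) weight 1/252
  (Z=0, X=1, W=2, Y=1, U=3) weight 1/189
  (Z=0, X=1, W=2, Y=2, U=3) weight 1/756
  (Z=0, X=1, W=2, Y=3, U=3) weight 1/756
  (Z=1, X=0, W=2, Y=0, U=2) weight 1/224
  … 7 more
Group by U:
  weight(U=2) = 3/112
  weight(U=3) = 1/28
Total weight = 3/112 + 1/28 = 1/16
P(U=2 | obs) = 3/112 / 1/16 = 3/7
P(U=3 | obs) = 1/28 / 1/16 = 4/7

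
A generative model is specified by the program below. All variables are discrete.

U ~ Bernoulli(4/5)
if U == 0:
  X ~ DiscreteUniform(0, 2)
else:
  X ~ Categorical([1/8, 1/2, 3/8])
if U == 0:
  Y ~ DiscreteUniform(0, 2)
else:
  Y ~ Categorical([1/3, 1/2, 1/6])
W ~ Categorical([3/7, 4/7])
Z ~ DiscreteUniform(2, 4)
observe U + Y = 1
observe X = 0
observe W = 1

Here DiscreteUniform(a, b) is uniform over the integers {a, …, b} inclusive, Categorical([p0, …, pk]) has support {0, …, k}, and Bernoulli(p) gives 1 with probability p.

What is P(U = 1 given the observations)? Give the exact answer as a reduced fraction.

Enumerate traces; 6 have nonzero weight after conditioning:
  (U=0, X=0, Y=1, W=1, Z=2) weight 4/945
  (U=0, X=0, Y=1, W=1, Z=3) weight 4/945
  (U=0, X=0, Y=1, W=1, Z=4) weight 4/945
  (U=1, X=0, Y=0, W=1, Z=2) weight 2/315
  (U=1, X=0, Y=0, W=1, Z=3) weight 2/315
  (U=1, X=0, Y=0, W=1, Z=4) weight 2/315
Group by U:
  weight(U=0) = 4/315
  weight(U=1) = 2/105
Total weight = 4/315 + 2/105 = 2/63
P(U=0 | obs) = 4/315 / 2/63 = 2/5
P(U=1 | obs) = 2/105 / 2/63 = 3/5

P(U = 1 | obs) = 3/5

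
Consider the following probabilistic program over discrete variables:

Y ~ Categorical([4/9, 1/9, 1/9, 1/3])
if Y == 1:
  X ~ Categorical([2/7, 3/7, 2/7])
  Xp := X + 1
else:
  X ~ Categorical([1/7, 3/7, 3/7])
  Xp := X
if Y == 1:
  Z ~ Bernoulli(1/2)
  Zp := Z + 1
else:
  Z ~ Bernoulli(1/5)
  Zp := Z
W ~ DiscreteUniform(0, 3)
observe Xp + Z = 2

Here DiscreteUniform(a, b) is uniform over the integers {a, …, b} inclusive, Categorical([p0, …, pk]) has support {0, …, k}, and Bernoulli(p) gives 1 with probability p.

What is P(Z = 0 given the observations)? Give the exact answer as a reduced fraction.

P(Z = 0 | obs) = 207/265

Enumerate traces; 32 have nonzero weight after conditioning:
  (Y=0, X=1, Z=1, W=0) weight 1/105
  (Y=0, X=1, Z=1, W=1) weight 1/105
  (Y=0, X=1, Z=1, W=2) weight 1/105
  (Y=0, X=1, Z=1, W=3) weight 1/105
  (Y=0, X=2, Z=0, W=0) weight 4/105
  (Y=0, X=2, Z=0, W=1) weight 4/105
  (Y=0, X=2, Z=0, W=2) weight 4/105
  (Y=0, X=2, Z=0, W=3) weight 4/105
  … 24 more
Group by Z:
  weight(Z=0) = 23/70
  weight(Z=1) = 29/315
Total weight = 23/70 + 29/315 = 53/126
P(Z=0 | obs) = 23/70 / 53/126 = 207/265
P(Z=1 | obs) = 29/315 / 53/126 = 58/265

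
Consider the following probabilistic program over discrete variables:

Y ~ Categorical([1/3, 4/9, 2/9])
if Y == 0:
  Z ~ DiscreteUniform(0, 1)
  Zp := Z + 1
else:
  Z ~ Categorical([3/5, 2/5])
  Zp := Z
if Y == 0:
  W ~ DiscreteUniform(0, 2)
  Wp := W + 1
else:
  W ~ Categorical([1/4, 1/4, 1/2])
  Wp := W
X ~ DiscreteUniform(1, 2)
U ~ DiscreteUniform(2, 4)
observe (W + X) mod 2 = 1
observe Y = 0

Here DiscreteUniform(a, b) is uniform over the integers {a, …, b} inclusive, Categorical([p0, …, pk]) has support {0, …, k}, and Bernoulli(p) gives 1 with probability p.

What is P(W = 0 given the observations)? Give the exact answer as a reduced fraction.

P(W = 0 | obs) = 1/3

Enumerate traces; 18 have nonzero weight after conditioning:
  (Y=0, Z=0, W=0, X=1, U=2) weight 1/108
  (Y=0, Z=0, W=0, X=1, U=3) weight 1/108
  (Y=0, Z=0, W=0, X=1, U=4) weight 1/108
  (Y=0, Z=0, W=1, X=2, U=2) weight 1/108
  (Y=0, Z=0, W=1, X=2, U=3) weight 1/108
  (Y=0, Z=0, W=1, X=2, U=4) weight 1/108
  (Y=0, Z=0, W=2, X=1, U=2) weight 1/108
  (Y=0, Z=0, W=2, X=1, U=3) weight 1/108
  … 10 more
Group by W:
  weight(W=0) = 1/18
  weight(W=1) = 1/18
  weight(W=2) = 1/18
Total weight = 1/18 + 1/18 + 1/18 = 1/6
P(W=0 | obs) = 1/18 / 1/6 = 1/3
P(W=1 | obs) = 1/18 / 1/6 = 1/3
P(W=2 | obs) = 1/18 / 1/6 = 1/3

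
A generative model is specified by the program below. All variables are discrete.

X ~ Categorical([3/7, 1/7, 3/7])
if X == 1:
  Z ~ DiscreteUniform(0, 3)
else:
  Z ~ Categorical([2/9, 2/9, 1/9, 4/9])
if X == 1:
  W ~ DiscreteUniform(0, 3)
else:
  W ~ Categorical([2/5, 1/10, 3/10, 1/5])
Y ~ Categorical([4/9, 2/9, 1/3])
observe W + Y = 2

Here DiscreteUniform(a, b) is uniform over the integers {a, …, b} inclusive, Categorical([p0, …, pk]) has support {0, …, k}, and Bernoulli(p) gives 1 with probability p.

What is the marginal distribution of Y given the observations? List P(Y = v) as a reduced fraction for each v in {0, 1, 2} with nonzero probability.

Enumerate traces; 36 have nonzero weight after conditioning:
  (X=0, Z=0, W=0, Y=2) weight 4/315
  (X=0, Z=0, W=1, Y=1) weight 2/945
  (X=0, Z=0, W=2, Y=0) weight 4/315
  (X=0, Z=1, W=0, Y=2) weight 4/315
  (X=0, Z=1, W=1, Y=1) weight 2/945
  (X=0, Z=1, W=2, Y=0) weight 4/315
  (X=0, Z=2, W=0, Y=2) weight 2/315
  (X=0, Z=2, W=1, Y=1) weight 1/945
  … 28 more
Group by Y:
  weight(Y=0) = 41/315
  weight(Y=1) = 17/630
  weight(Y=2) = 53/420
Total weight = 41/315 + 17/630 + 53/420 = 17/60
P(Y=0 | obs) = 41/315 / 17/60 = 164/357
P(Y=1 | obs) = 17/630 / 17/60 = 2/21
P(Y=2 | obs) = 53/420 / 17/60 = 53/119

P(Y=0) = 164/357, P(Y=1) = 2/21, P(Y=2) = 53/119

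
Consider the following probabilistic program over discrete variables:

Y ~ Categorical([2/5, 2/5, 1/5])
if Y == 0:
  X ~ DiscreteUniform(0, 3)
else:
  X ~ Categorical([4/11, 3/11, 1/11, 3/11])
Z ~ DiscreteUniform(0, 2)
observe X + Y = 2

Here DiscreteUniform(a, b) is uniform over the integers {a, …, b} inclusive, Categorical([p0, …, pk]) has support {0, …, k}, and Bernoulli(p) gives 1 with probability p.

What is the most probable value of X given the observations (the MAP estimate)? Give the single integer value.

argmax_v P(X = v | obs) = 1

Enumerate traces; 9 have nonzero weight after conditioning:
  (Y=0, X=2, Z=0) weight 1/30
  (Y=0, X=2, Z=1) weight 1/30
  (Y=0, X=2, Z=2) weight 1/30
  (Y=1, X=1, Z=0) weight 2/55
  (Y=1, X=1, Z=1) weight 2/55
  (Y=1, X=1, Z=2) weight 2/55
  (Y=2, X=0, Z=0) weight 4/165
  (Y=2, X=0, Z=1) weight 4/165
  … 1 more
Group by X:
  weight(X=0) = 4/55
  weight(X=1) = 6/55
  weight(X=2) = 1/10
Total weight = 4/55 + 6/55 + 1/10 = 31/110
P(X=0 | obs) = 4/55 / 31/110 = 8/31
P(X=1 | obs) = 6/55 / 31/110 = 12/31
P(X=2 | obs) = 1/10 / 31/110 = 11/31
argmax = 1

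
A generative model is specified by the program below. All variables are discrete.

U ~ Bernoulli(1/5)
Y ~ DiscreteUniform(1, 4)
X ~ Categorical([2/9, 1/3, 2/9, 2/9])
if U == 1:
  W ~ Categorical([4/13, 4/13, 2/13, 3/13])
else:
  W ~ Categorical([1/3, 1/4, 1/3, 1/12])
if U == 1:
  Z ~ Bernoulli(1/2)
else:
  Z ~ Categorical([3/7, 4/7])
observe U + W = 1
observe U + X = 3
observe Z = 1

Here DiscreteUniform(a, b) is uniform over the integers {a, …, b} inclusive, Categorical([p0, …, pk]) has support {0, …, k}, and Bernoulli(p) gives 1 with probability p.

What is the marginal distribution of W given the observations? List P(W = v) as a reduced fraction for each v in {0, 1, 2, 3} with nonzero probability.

Enumerate traces; 8 have nonzero weight after conditioning:
  (U=0, Y=1, X=3, W=1, Z=1) weight 2/315
  (U=0, Y=2, X=3, W=1, Z=1) weight 2/315
  (U=0, Y=3, X=3, W=1, Z=1) weight 2/315
  (U=0, Y=4, X=3, W=1, Z=1) weight 2/315
  (U=1, Y=1, X=2, W=0, Z=1) weight 1/585
  (U=1, Y=2, X=2, W=0, Z=1) weight 1/585
  (U=1, Y=3, X=2, W=0, Z=1) weight 1/585
  (U=1, Y=4, X=2, W=0, Z=1) weight 1/585
Group by W:
  weight(W=0) = 4/585
  weight(W=1) = 8/315
Total weight = 4/585 + 8/315 = 44/1365
P(W=0 | obs) = 4/585 / 44/1365 = 7/33
P(W=1 | obs) = 8/315 / 44/1365 = 26/33

P(W=0) = 7/33, P(W=1) = 26/33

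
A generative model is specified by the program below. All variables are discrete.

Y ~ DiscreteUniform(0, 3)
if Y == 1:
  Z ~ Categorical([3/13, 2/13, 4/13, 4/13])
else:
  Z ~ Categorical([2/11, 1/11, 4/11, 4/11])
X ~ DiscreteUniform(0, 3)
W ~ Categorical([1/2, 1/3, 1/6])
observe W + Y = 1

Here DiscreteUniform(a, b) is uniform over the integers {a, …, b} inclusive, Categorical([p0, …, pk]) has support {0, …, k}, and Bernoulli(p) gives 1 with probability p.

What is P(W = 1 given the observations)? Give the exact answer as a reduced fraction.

Enumerate traces; 32 have nonzero weight after conditioning:
  (Y=0, Z=0, X=0, W=1) weight 1/264
  (Y=0, Z=0, X=1, W=1) weight 1/264
  (Y=0, Z=0, X=2, W=1) weight 1/264
  (Y=0, Z=0, X=3, W=1) weight 1/264
  (Y=0, Z=1, X=0, W=1) weight 1/528
  (Y=0, Z=1, X=1, W=1) weight 1/528
  (Y=0, Z=1, X=2, W=1) weight 1/528
  (Y=0, Z=1, X=3, W=1) weight 1/528
  (Y=1, Z=0, X=0, W=0) weight 3/416
  … 23 more
Group by W:
  weight(W=0) = 1/8
  weight(W=1) = 1/12
Total weight = 1/8 + 1/12 = 5/24
P(W=0 | obs) = 1/8 / 5/24 = 3/5
P(W=1 | obs) = 1/12 / 5/24 = 2/5

P(W = 1 | obs) = 2/5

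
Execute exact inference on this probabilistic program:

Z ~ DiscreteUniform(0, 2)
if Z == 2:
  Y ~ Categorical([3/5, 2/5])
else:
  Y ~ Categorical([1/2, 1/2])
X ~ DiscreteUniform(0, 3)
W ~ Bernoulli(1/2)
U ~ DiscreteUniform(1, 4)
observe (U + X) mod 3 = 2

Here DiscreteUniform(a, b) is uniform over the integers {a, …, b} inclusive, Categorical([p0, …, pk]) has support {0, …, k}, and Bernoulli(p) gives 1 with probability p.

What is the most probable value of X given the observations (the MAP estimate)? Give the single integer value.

Enumerate traces; 60 have nonzero weight after conditioning:
  (Z=0, Y=0, X=0, W=0, U=2) weight 1/192
  (Z=0, Y=0, X=0, W=1, U=2) weight 1/192
  (Z=0, Y=0, X=1, W=0, U=1) weight 1/192
  (Z=0, Y=0, X=1, W=0, U=4) weight 1/192
  (Z=0, Y=0, X=1, W=1, U=1) weight 1/192
  (Z=0, Y=0, X=1, W=1, U=4) weight 1/192
  (Z=0, Y=0, X=2, W=0, U=3) weight 1/192
  (Z=0, Y=0, X=2, W=1, U=3) weight 1/192
  (Z=0, Y=0, X=3, W=0, U=2) weight 1/192
  … 51 more
Group by X:
  weight(X=0) = 1/16
  weight(X=1) = 1/8
  weight(X=2) = 1/16
  weight(X=3) = 1/16
Total weight = 1/16 + 1/8 + 1/16 + 1/16 = 5/16
P(X=0 | obs) = 1/16 / 5/16 = 1/5
P(X=1 | obs) = 1/8 / 5/16 = 2/5
P(X=2 | obs) = 1/16 / 5/16 = 1/5
P(X=3 | obs) = 1/16 / 5/16 = 1/5
argmax = 1

argmax_v P(X = v | obs) = 1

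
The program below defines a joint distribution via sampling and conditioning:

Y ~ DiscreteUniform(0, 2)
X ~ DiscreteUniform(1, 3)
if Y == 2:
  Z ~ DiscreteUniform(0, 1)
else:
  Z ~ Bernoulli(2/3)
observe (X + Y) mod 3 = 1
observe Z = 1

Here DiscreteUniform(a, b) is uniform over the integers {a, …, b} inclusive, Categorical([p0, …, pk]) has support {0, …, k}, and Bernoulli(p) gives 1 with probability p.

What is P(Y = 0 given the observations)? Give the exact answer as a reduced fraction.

P(Y = 0 | obs) = 4/11

Enumerate traces; 3 have nonzero weight after conditioning:
  (Y=0, X=1, Z=1) weight 2/27
  (Y=1, X=3, Z=1) weight 2/27
  (Y=2, X=2, Z=1) weight 1/18
Group by Y:
  weight(Y=0) = 2/27
  weight(Y=1) = 2/27
  weight(Y=2) = 1/18
Total weight = 2/27 + 2/27 + 1/18 = 11/54
P(Y=0 | obs) = 2/27 / 11/54 = 4/11
P(Y=1 | obs) = 2/27 / 11/54 = 4/11
P(Y=2 | obs) = 1/18 / 11/54 = 3/11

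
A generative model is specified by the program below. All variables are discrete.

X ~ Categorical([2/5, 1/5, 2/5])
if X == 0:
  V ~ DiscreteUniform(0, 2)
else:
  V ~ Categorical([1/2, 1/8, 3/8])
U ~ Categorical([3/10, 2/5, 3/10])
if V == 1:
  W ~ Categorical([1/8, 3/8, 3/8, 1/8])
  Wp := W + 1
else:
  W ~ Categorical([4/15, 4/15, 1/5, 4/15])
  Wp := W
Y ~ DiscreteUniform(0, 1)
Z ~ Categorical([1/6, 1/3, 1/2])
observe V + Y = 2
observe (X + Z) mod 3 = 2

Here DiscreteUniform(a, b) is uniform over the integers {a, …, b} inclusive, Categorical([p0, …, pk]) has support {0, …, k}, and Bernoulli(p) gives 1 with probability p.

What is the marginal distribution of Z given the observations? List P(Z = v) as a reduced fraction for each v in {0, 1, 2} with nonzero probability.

Enumerate traces; 72 have nonzero weight after conditioning:
  (X=0, V=1, U=0, W=0, Y=1, Z=2) weight 1/800
  (X=0, V=1, U=0, W=1, Y=1, Z=2) weight 3/800
  (X=0, V=1, U=0, W=2, Y=1, Z=2) weight 3/800
  (X=0, V=1, U=0, W=3, Y=1, Z=2) weight 1/800
  (X=0, V=1, U=1, W=0, Y=1, Z=2) weight 1/600
  (X=0, V=1, U=1, W=1, Y=1, Z=2) weight 1/200
  (X=0, V=1, U=1, W=2, Y=1, Z=2) weight 1/200
  (X=0, V=1, U=1, W=3, Y=1, Z=2) weight 1/600
  (X=1, V=1, U=0, W=0, Y=1, Z=1) weight 1/6400
  (X=2, V=1, U=0, W=0, Y=1, Z=0) weight 1/6400
  … 62 more
Group by Z:
  weight(Z=0) = 1/60
  weight(Z=1) = 1/60
  weight(Z=2) = 1/15
Total weight = 1/60 + 1/60 + 1/15 = 1/10
P(Z=0 | obs) = 1/60 / 1/10 = 1/6
P(Z=1 | obs) = 1/60 / 1/10 = 1/6
P(Z=2 | obs) = 1/15 / 1/10 = 2/3

P(Z=0) = 1/6, P(Z=1) = 1/6, P(Z=2) = 2/3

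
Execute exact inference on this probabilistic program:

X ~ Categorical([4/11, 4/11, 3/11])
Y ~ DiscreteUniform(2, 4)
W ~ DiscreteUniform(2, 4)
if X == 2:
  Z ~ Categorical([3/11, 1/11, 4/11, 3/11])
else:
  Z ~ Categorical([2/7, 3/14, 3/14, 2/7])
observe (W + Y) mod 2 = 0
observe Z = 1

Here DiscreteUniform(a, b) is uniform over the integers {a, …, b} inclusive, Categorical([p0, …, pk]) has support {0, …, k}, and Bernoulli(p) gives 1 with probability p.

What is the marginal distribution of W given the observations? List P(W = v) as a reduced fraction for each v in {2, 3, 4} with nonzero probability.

Enumerate traces; 15 have nonzero weight after conditioning:
  (X=0, Y=2, W=2, Z=1) weight 2/231
  (X=0, Y=2, W=4, Z=1) weight 2/231
  (X=0, Y=3, W=3, Z=1) weight 2/231
  (X=0, Y=4, W=2, Z=1) weight 2/231
  (X=0, Y=4, W=4, Z=1) weight 2/231
  (X=1, Y=2, W=2, Z=1) weight 2/231
  (X=1, Y=2, W=4, Z=1) weight 2/231
  (X=1, Y=3, W=3, Z=1) weight 2/231
  … 7 more
Group by W:
  weight(W=2) = 34/847
  weight(W=3) = 17/847
  weight(W=4) = 34/847
Total weight = 34/847 + 17/847 + 34/847 = 85/847
P(W=2 | obs) = 34/847 / 85/847 = 2/5
P(W=3 | obs) = 17/847 / 85/847 = 1/5
P(W=4 | obs) = 34/847 / 85/847 = 2/5

P(W=2) = 2/5, P(W=3) = 1/5, P(W=4) = 2/5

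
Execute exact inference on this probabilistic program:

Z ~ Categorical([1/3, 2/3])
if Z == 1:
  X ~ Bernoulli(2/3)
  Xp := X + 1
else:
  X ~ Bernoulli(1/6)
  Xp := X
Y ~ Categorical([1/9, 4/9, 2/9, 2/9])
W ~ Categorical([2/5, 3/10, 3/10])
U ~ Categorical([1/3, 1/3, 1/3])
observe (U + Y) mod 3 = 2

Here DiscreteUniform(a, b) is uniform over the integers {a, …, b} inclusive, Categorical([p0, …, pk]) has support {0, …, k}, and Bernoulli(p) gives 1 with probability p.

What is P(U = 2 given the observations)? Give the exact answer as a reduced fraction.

P(U = 2 | obs) = 1/3

Enumerate traces; 48 have nonzero weight after conditioning:
  (Z=0, X=0, Y=0, W=0, U=2) weight 1/243
  (Z=0, X=0, Y=0, W=1, U=2) weight 1/324
  (Z=0, X=0, Y=0, W=2, U=2) weight 1/324
  (Z=0, X=0, Y=1, W=0, U=1) weight 4/243
  (Z=0, X=0, Y=1, W=1, U=1) weight 1/81
  (Z=0, X=0, Y=1, W=2, U=1) weight 1/81
  (Z=0, X=0, Y=2, W=0, U=0) weight 2/243
  (Z=0, X=0, Y=2, W=1, U=0) weight 1/162
  … 40 more
Group by U:
  weight(U=0) = 2/27
  weight(U=1) = 4/27
  weight(U=2) = 1/9
Total weight = 2/27 + 4/27 + 1/9 = 1/3
P(U=0 | obs) = 2/27 / 1/3 = 2/9
P(U=1 | obs) = 4/27 / 1/3 = 4/9
P(U=2 | obs) = 1/9 / 1/3 = 1/3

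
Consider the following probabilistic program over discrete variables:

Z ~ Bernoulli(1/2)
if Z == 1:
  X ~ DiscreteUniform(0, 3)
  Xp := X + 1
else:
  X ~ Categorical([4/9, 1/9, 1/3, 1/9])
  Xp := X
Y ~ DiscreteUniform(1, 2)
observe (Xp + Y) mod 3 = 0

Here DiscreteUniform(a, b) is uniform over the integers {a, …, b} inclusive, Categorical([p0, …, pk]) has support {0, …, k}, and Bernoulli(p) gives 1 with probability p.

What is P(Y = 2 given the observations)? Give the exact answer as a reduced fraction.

Enumerate traces; 5 have nonzero weight after conditioning:
  (Z=0, X=1, Y=2) weight 1/36
  (Z=0, X=2, Y=1) weight 1/12
  (Z=1, X=0, Y=2) weight 1/16
  (Z=1, X=1, Y=1) weight 1/16
  (Z=1, X=3, Y=2) weight 1/16
Group by Y:
  weight(Y=1) = 7/48
  weight(Y=2) = 11/72
Total weight = 7/48 + 11/72 = 43/144
P(Y=1 | obs) = 7/48 / 43/144 = 21/43
P(Y=2 | obs) = 11/72 / 43/144 = 22/43

P(Y = 2 | obs) = 22/43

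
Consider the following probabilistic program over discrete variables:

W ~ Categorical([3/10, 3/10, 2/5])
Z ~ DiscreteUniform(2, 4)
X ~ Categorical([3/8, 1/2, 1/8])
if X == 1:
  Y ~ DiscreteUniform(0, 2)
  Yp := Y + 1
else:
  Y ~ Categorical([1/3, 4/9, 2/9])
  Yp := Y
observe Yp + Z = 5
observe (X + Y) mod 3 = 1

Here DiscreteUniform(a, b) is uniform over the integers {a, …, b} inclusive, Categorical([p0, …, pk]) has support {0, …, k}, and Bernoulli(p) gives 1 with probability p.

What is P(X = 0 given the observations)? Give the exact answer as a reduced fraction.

Enumerate traces; 9 have nonzero weight after conditioning:
  (W=0, Z=3, X=2, Y=2) weight 1/360
  (W=0, Z=4, X=0, Y=1) weight 1/60
  (W=0, Z=4, X=1, Y=0) weight 1/60
  (W=1, Z=3, X=2, Y=2) weight 1/360
  (W=1, Z=4, X=0, Y=1) weight 1/60
  (W=1, Z=4, X=1, Y=0) weight 1/60
  (W=2, Z=3, X=2, Y=2) weight 1/270
  (W=2, Z=4, X=0, Y=1) weight 1/45
  … 1 more
Group by X:
  weight(X=0) = 1/18
  weight(X=1) = 1/18
  weight(X=2) = 1/108
Total weight = 1/18 + 1/18 + 1/108 = 13/108
P(X=0 | obs) = 1/18 / 13/108 = 6/13
P(X=1 | obs) = 1/18 / 13/108 = 6/13
P(X=2 | obs) = 1/108 / 13/108 = 1/13

P(X = 0 | obs) = 6/13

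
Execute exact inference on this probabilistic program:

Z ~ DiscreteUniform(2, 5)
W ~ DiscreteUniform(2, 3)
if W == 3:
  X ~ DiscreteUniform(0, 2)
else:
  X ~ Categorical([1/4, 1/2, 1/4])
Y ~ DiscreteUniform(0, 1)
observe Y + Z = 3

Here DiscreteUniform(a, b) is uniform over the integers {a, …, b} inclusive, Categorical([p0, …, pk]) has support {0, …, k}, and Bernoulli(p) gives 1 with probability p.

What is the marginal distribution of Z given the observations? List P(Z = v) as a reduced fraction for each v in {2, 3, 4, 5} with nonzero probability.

Enumerate traces; 12 have nonzero weight after conditioning:
  (Z=2, W=2, X=0, Y=1) weight 1/64
  (Z=2, W=2, X=1, Y=1) weight 1/32
  (Z=2, W=2, X=2, Y=1) weight 1/64
  (Z=2, W=3, X=0, Y=1) weight 1/48
  (Z=2, W=3, X=1, Y=1) weight 1/48
  (Z=2, W=3, X=2, Y=1) weight 1/48
  (Z=3, W=2, X=0, Y=0) weight 1/64
  (Z=3, W=2, X=1, Y=0) weight 1/32
  … 4 more
Group by Z:
  weight(Z=2) = 1/8
  weight(Z=3) = 1/8
Total weight = 1/8 + 1/8 = 1/4
P(Z=2 | obs) = 1/8 / 1/4 = 1/2
P(Z=3 | obs) = 1/8 / 1/4 = 1/2

P(Z=2) = 1/2, P(Z=3) = 1/2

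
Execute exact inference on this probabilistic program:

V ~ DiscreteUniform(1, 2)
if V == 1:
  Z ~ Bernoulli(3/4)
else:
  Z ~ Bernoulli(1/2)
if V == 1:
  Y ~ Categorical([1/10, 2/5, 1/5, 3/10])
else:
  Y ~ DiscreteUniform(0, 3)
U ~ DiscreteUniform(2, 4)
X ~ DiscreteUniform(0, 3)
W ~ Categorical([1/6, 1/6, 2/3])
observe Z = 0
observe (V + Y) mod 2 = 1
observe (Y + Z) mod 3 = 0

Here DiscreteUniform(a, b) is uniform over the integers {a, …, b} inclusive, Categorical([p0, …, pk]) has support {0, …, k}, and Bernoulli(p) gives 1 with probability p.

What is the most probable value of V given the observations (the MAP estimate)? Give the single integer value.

argmax_v P(V = v | obs) = 2

Enumerate traces; 72 have nonzero weight after conditioning:
  (V=1, Z=0, Y=0, U=2, X=0, W=0) weight 1/5760
  (V=1, Z=0, Y=0, U=2, X=0, W=1) weight 1/5760
  (V=1, Z=0, Y=0, U=2, X=0, W=2) weight 1/1440
  (V=1, Z=0, Y=0, U=2, X=1, W=0) weight 1/5760
  (V=1, Z=0, Y=0, U=2, X=1, W=1) weight 1/5760
  (V=1, Z=0, Y=0, U=2, X=1, W=2) weight 1/1440
  (V=1, Z=0, Y=0, U=2, X=2, W=0) weight 1/5760
  (V=1, Z=0, Y=0, U=2, X=2, W=1) weight 1/5760
  (V=2, Z=0, Y=3, U=2, X=0, W=0) weight 1/1152
  … 63 more
Group by V:
  weight(V=1) = 1/80
  weight(V=2) = 1/16
Total weight = 1/80 + 1/16 = 3/40
P(V=1 | obs) = 1/80 / 3/40 = 1/6
P(V=2 | obs) = 1/16 / 3/40 = 5/6
argmax = 2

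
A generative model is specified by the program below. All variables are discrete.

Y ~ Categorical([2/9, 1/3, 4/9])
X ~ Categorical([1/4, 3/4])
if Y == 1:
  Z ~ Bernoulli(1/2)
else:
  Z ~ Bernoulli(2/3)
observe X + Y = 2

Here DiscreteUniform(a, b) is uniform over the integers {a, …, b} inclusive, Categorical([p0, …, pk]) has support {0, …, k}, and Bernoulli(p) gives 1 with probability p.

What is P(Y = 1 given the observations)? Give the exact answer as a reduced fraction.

Enumerate traces; 4 have nonzero weight after conditioning:
  (Y=1, X=1, Z=0) weight 1/8
  (Y=1, X=1, Z=1) weight 1/8
  (Y=2, X=0, Z=0) weight 1/27
  (Y=2, X=0, Z=1) weight 2/27
Group by Y:
  weight(Y=1) = 1/4
  weight(Y=2) = 1/9
Total weight = 1/4 + 1/9 = 13/36
P(Y=1 | obs) = 1/4 / 13/36 = 9/13
P(Y=2 | obs) = 1/9 / 13/36 = 4/13

P(Y = 1 | obs) = 9/13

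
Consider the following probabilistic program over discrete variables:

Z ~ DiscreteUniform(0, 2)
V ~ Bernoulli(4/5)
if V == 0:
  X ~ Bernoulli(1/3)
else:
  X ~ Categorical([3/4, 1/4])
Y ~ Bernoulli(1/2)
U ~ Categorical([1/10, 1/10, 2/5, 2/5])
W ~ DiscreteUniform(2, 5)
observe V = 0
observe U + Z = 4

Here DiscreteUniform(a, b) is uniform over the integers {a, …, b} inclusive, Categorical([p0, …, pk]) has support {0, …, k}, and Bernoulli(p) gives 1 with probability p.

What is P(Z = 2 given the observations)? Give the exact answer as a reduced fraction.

P(Z = 2 | obs) = 1/2

Enumerate traces; 32 have nonzero weight after conditioning:
  (Z=1, V=0, X=0, Y=0, U=3, W=2) weight 1/450
  (Z=1, V=0, X=0, Y=0, U=3, W=3) weight 1/450
  (Z=1, V=0, X=0, Y=0, U=3, W=4) weight 1/450
  (Z=1, V=0, X=0, Y=0, U=3, W=5) weight 1/450
  (Z=1, V=0, X=0, Y=1, U=3, W=2) weight 1/450
  (Z=1, V=0, X=0, Y=1, U=3, W=3) weight 1/450
  (Z=1, V=0, X=0, Y=1, U=3, W=4) weight 1/450
  (Z=1, V=0, X=0, Y=1, U=3, W=5) weight 1/450
  (Z=2, V=0, X=0, Y=0, U=2, W=2) weight 1/450
  … 23 more
Group by Z:
  weight(Z=1) = 2/75
  weight(Z=2) = 2/75
Total weight = 2/75 + 2/75 = 4/75
P(Z=1 | obs) = 2/75 / 4/75 = 1/2
P(Z=2 | obs) = 2/75 / 4/75 = 1/2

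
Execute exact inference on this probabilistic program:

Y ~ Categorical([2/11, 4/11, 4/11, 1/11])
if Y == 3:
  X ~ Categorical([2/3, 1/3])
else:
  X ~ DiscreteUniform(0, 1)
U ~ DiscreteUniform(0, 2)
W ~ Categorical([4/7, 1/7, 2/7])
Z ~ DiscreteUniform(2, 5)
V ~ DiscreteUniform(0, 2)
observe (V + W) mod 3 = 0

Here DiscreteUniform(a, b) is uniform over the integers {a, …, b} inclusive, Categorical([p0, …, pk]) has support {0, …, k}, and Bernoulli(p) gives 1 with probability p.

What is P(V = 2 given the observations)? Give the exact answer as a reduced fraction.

Enumerate traces; 288 have nonzero weight after conditioning:
  (Y=0, X=0, U=0, W=0, Z=2, V=0) weight 1/693
  (Y=0, X=0, U=0, W=0, Z=3, V=0) weight 1/693
  (Y=0, X=0, U=0, W=0, Z=4, V=0) weight 1/693
  (Y=0, X=0, U=0, W=0, Z=5, V=0) weight 1/693
  (Y=0, X=0, U=0, W=1, Z=2, V=2) weight 1/2772
  (Y=0, X=0, U=0, W=1, Z=3, V=2) weight 1/2772
  (Y=0, X=0, U=0, W=1, Z=4, V=2) weight 1/2772
  (Y=0, X=0, U=0, W=1, Z=5, V=2) weight 1/2772
  (Y=0, X=0, U=0, W=2, Z=2, V=1) weight 1/1386
  … 279 more
Group by V:
  weight(V=0) = 4/21
  weight(V=1) = 2/21
  weight(V=2) = 1/21
Total weight = 4/21 + 2/21 + 1/21 = 1/3
P(V=0 | obs) = 4/21 / 1/3 = 4/7
P(V=1 | obs) = 2/21 / 1/3 = 2/7
P(V=2 | obs) = 1/21 / 1/3 = 1/7

P(V = 2 | obs) = 1/7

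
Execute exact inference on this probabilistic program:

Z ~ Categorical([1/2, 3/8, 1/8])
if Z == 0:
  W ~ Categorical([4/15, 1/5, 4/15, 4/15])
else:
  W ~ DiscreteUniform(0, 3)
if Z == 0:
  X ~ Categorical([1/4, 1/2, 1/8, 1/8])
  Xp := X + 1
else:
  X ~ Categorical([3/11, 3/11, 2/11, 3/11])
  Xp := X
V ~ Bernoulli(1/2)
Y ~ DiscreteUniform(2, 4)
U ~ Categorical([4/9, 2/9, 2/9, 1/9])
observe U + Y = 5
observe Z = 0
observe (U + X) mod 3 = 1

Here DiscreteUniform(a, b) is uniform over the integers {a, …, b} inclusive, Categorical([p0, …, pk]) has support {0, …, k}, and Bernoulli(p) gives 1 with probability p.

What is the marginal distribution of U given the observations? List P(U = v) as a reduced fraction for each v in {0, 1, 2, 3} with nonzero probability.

P(U=1) = 1/2, P(U=2) = 1/6, P(U=3) = 1/3

Enumerate traces; 32 have nonzero weight after conditioning:
  (Z=0, W=0, X=0, V=0, Y=4, U=1) weight 1/810
  (Z=0, W=0, X=0, V=1, Y=4, U=1) weight 1/810
  (Z=0, W=0, X=1, V=0, Y=2, U=3) weight 1/810
  (Z=0, W=0, X=1, V=1, Y=2, U=3) weight 1/810
  (Z=0, W=0, X=2, V=0, Y=3, U=2) weight 1/1620
  (Z=0, W=0, X=2, V=1, Y=3, U=2) weight 1/1620
  (Z=0, W=0, X=3, V=0, Y=4, U=1) weight 1/1620
  (Z=0, W=0, X=3, V=1, Y=4, U=1) weight 1/1620
  … 24 more
Group by U:
  weight(U=1) = 1/72
  weight(U=2) = 1/216
  weight(U=3) = 1/108
Total weight = 1/72 + 1/216 + 1/108 = 1/36
P(U=1 | obs) = 1/72 / 1/36 = 1/2
P(U=2 | obs) = 1/216 / 1/36 = 1/6
P(U=3 | obs) = 1/108 / 1/36 = 1/3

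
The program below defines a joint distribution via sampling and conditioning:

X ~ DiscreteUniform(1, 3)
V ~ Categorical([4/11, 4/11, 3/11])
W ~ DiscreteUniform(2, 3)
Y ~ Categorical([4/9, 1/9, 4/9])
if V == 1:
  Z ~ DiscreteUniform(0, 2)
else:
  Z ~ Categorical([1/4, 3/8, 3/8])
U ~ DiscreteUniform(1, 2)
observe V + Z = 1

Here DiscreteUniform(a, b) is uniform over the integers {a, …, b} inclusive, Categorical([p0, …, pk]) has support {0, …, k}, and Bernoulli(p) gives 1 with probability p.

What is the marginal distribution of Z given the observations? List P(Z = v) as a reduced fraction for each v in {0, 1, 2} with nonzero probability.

Enumerate traces; 72 have nonzero weight after conditioning:
  (X=1, V=0, W=2, Y=0, Z=1, U=1) weight 1/198
  (X=1, V=0, W=2, Y=0, Z=1, U=2) weight 1/198
  (X=1, V=0, W=2, Y=1, Z=1, U=1) weight 1/792
  (X=1, V=0, W=2, Y=1, Z=1, U=2) weight 1/792
  (X=1, V=0, W=2, Y=2, Z=1, U=1) weight 1/198
  (X=1, V=0, W=2, Y=2, Z=1, U=2) weight 1/198
  (X=1, V=0, W=3, Y=0, Z=1, U=1) weight 1/198
  (X=1, V=0, W=3, Y=0, Z=1, U=2) weight 1/198
  (X=1, V=1, W=2, Y=0, Z=0, U=1) weight 4/891
  … 63 more
Group by Z:
  weight(Z=0) = 4/33
  weight(Z=1) = 3/22
Total weight = 4/33 + 3/22 = 17/66
P(Z=0 | obs) = 4/33 / 17/66 = 8/17
P(Z=1 | obs) = 3/22 / 17/66 = 9/17

P(Z=0) = 8/17, P(Z=1) = 9/17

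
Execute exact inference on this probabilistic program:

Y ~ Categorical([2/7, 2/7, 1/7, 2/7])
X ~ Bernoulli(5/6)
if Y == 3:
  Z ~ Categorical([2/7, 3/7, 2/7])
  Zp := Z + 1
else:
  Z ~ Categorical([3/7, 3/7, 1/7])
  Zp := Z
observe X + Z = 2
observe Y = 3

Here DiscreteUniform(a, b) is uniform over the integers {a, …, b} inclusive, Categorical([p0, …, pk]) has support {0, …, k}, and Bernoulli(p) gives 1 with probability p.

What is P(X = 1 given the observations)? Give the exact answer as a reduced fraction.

Enumerate traces; 2 have nonzero weight after conditioning:
  (Y=3, X=0, Z=2) weight 2/147
  (Y=3, X=1, Z=1) weight 5/49
Group by X:
  weight(X=0) = 2/147
  weight(X=1) = 5/49
Total weight = 2/147 + 5/49 = 17/147
P(X=0 | obs) = 2/147 / 17/147 = 2/17
P(X=1 | obs) = 5/49 / 17/147 = 15/17

P(X = 1 | obs) = 15/17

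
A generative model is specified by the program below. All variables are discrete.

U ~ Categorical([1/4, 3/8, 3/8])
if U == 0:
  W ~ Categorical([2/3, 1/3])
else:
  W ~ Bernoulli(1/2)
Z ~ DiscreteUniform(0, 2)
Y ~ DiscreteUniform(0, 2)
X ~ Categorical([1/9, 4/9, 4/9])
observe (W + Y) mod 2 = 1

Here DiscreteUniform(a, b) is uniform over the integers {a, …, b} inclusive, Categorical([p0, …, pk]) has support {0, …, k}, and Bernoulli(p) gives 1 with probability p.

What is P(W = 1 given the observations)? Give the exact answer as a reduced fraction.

Enumerate traces; 81 have nonzero weight after conditioning:
  (U=0, W=0, Z=0, Y=1, X=0) weight 1/486
  (U=0, W=0, Z=0, Y=1, X=1) weight 2/243
  (U=0, W=0, Z=0, Y=1, X=2) weight 2/243
  (U=0, W=0, Z=1, Y=1, X=0) weight 1/486
  (U=0, W=0, Z=1, Y=1, X=1) weight 2/243
  (U=0, W=0, Z=1, Y=1, X=2) weight 2/243
  (U=0, W=0, Z=2, Y=1, X=0) weight 1/486
  (U=0, W=0, Z=2, Y=1, X=1) weight 2/243
  (U=0, W=1, Z=0, Y=0, X=0) weight 1/972
  … 72 more
Group by W:
  weight(W=0) = 13/72
  weight(W=1) = 11/36
Total weight = 13/72 + 11/36 = 35/72
P(W=0 | obs) = 13/72 / 35/72 = 13/35
P(W=1 | obs) = 11/36 / 35/72 = 22/35

P(W = 1 | obs) = 22/35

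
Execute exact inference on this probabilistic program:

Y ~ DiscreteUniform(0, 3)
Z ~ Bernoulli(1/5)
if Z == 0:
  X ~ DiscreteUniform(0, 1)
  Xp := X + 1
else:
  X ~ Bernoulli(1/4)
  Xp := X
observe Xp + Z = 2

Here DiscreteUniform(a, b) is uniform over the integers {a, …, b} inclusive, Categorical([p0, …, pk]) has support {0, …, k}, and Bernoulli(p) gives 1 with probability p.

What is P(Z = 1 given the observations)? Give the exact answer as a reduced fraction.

Enumerate traces; 8 have nonzero weight after conditioning:
  (Y=0, Z=0, X=1) weight 1/10
  (Y=0, Z=1, X=1) weight 1/80
  (Y=1, Z=0, X=1) weight 1/10
  (Y=1, Z=1, X=1) weight 1/80
  (Y=2, Z=0, X=1) weight 1/10
  (Y=2, Z=1, X=1) weight 1/80
  (Y=3, Z=0, X=1) weight 1/10
  (Y=3, Z=1, X=1) weight 1/80
Group by Z:
  weight(Z=0) = 2/5
  weight(Z=1) = 1/20
Total weight = 2/5 + 1/20 = 9/20
P(Z=0 | obs) = 2/5 / 9/20 = 8/9
P(Z=1 | obs) = 1/20 / 9/20 = 1/9

P(Z = 1 | obs) = 1/9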